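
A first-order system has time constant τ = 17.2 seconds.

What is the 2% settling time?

For first-order system, 2% settling time ≈ 4τ = 4 × 17.2 = 68.8 s.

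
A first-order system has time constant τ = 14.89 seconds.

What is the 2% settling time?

For first-order system, 2% settling time ≈ 4τ = 4 × 14.89 = 59.56 s.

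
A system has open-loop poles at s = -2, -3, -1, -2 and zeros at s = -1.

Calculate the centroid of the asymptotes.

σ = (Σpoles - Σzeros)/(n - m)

σ = (Σpoles - Σzeros)/(n - m) = (-8 - (-1))/(4 - 1) = -7/3 = -2.33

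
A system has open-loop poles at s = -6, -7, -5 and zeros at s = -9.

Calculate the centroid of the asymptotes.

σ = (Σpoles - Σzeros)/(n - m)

σ = (Σpoles - Σzeros)/(n - m) = (-18 - (-9))/(3 - 1) = -9/2 = -4.5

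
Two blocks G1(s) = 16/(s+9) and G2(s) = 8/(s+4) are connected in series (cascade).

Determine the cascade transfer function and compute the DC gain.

Series: multiply transfer functions. G_eq = 16/(s+9) × 8/(s+4) = 128/((s+9)(s+4)). DC gain = 128/(9×4) = 3.5556.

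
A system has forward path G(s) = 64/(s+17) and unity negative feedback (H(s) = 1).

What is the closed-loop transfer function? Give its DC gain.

T(s) = G/(1+GH) = [64/(s+17)] / [1 + 64/(s+17)] = 64/(s+17+64) = 64/(s+81). DC gain = 64/81 = 0.7901.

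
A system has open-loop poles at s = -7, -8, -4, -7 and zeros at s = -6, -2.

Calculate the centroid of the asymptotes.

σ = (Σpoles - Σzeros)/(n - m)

σ = (Σpoles - Σzeros)/(n - m) = (-26 - (-8))/(4 - 2) = -18/2 = -9.0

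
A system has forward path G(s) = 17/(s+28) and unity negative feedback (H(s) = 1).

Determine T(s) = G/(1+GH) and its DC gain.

T(s) = G/(1+GH) = [17/(s+28)] / [1 + 17/(s+28)] = 17/(s+28+17) = 17/(s+45). DC gain = 17/45 = 0.3778.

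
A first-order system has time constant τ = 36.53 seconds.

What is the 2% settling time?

For first-order system, 2% settling time ≈ 4τ = 4 × 36.53 = 146.12 s.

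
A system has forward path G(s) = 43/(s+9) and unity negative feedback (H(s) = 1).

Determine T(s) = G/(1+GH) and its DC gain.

T(s) = G/(1+GH) = [43/(s+9)] / [1 + 43/(s+9)] = 43/(s+9+43) = 43/(s+52). DC gain = 43/52 = 0.8269.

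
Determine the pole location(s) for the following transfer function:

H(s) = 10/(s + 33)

Pole is where denominator = 0: s + 33 = 0, so s = -33.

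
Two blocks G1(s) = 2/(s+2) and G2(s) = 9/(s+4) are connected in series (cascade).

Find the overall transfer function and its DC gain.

Series: multiply transfer functions. G_eq = 2/(s+2) × 9/(s+4) = 18/((s+2)(s+4)). DC gain = 18/(2×4) = 2.25.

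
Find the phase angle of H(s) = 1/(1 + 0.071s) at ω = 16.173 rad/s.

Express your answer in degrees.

Phase = -arctan(ωτ) = -arctan(16.173 × 0.071) = -48.9°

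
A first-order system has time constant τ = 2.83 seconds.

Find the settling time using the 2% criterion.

For first-order system, 2% settling time ≈ 4τ = 4 × 2.83 = 11.32 s.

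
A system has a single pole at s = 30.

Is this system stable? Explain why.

Pole at s = 30 is in the right half-plane. Unstable.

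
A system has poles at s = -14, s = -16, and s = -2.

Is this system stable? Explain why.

All poles are in the left half-plane. System is stable.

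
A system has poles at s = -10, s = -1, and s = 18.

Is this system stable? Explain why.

Pole(s) at s = 18 are not in the left half-plane. System is unstable.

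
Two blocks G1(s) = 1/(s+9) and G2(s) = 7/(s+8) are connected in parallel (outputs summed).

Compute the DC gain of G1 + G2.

Parallel: G_eq = G1 + G2. DC gain = G1(0) + G2(0) = 1/9 + 7/8 = 0.1111 + 0.875 = 0.9861.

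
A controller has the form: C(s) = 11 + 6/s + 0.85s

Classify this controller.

This is a Proportional-Integral-Derivative (PID) controller.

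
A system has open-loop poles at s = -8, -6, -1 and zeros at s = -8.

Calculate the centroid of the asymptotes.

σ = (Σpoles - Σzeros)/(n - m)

σ = (Σpoles - Σzeros)/(n - m) = (-15 - (-8))/(3 - 1) = -7/2 = -3.5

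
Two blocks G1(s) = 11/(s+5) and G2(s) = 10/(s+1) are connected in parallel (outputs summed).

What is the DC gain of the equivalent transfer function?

Parallel: G_eq = G1 + G2. DC gain = G1(0) + G2(0) = 11/5 + 10/1 = 2.2 + 10 = 12.2.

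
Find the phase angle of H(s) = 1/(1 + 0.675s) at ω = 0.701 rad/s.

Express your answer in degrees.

Phase = -arctan(ωτ) = -arctan(0.701 × 0.675) = -25.3°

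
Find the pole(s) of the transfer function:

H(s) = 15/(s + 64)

Pole is where denominator = 0: s + 64 = 0, so s = -64.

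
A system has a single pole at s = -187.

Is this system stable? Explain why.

Pole at s = -187 is in the left half-plane. Stable.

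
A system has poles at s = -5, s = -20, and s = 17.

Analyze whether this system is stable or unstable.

Pole(s) at s = 17 are not in the left half-plane. System is unstable.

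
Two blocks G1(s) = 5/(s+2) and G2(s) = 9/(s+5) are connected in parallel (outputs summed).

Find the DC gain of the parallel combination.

Parallel: G_eq = G1 + G2. DC gain = G1(0) + G2(0) = 5/2 + 9/5 = 2.5 + 1.8 = 4.3.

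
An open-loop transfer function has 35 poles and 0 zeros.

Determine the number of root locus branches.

Root locus has n branches where n = number of poles = 35.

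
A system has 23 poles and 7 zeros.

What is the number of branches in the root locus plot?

Root locus has n branches where n = number of poles = 23.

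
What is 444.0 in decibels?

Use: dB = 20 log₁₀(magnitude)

dB = 20 log₁₀(444.0) = 52.9 dB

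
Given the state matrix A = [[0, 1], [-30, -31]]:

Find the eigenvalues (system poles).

det(A - λI) = λ² - (-31)λ + 30 = (λ - (-1))(λ - (-30)). Eigenvalues: -1, -30.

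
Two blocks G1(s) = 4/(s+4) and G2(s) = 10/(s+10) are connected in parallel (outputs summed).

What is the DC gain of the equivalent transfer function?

Parallel: G_eq = G1 + G2. DC gain = G1(0) + G2(0) = 4/4 + 10/10 = 1 + 1 = 2.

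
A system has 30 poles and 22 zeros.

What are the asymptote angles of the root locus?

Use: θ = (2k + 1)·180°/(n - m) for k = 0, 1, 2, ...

n - m = 30 - 22 = 8. Angles: θk = (2k + 1)·180°/8 = 22.5°, 67.5°, 112.5°, 157.5°, 202.5°, 247.5°, 292.5°, 337.5°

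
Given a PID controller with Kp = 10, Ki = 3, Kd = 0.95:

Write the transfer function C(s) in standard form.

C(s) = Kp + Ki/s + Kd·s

Substituting values: C(s) = 10 + 3/s + 0.95s = (0.95s² + 10s + 3)/s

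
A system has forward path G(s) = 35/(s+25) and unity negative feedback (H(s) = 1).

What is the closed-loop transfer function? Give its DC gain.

T(s) = G/(1+GH) = [35/(s+25)] / [1 + 35/(s+25)] = 35/(s+25+35) = 35/(s+60). DC gain = 35/60 = 0.5833.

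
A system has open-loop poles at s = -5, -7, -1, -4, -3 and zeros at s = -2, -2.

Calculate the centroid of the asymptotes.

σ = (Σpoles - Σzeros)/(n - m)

σ = (Σpoles - Σzeros)/(n - m) = (-20 - (-4))/(5 - 2) = -16/3 = -5.33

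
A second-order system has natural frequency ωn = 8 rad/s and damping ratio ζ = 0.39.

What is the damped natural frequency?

ωd = ωn√(1 - ζ²) = 8√(1 - 0.39²) = 7.37 rad/s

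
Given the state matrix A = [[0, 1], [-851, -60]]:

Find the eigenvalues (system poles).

det(A - λI) = λ² - (-60)λ + 851 = (λ - (-37))(λ - (-23)). Eigenvalues: -37, -23.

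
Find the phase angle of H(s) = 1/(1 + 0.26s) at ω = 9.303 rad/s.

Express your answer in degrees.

Phase = -arctan(ωτ) = -arctan(9.303 × 0.26) = -67.5°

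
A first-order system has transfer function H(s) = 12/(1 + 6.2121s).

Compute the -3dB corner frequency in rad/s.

Corner frequency = 1/τ = 1/6.2121 = 0.161 rad/s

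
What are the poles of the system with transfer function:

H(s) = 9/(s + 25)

Pole is where denominator = 0: s + 25 = 0, so s = -25.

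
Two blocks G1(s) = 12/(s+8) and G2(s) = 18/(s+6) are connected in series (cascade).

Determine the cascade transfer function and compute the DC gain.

Series: multiply transfer functions. G_eq = 12/(s+8) × 18/(s+6) = 216/((s+8)(s+6)). DC gain = 216/(8×6) = 4.5.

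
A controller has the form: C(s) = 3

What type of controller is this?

This is a Proportional (P) controller.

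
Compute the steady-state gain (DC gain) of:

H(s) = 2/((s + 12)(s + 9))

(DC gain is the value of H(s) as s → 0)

DC gain = H(0) = 2/(12 × 9) = 2/108 = 0.0185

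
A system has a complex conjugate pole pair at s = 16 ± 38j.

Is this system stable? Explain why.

Real part of poles is 16 (> 0, right half-plane). Unstable.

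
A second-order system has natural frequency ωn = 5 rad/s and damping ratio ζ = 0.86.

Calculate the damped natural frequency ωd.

ωd = ωn√(1 - ζ²) = 5√(1 - 0.86²) = 2.55 rad/s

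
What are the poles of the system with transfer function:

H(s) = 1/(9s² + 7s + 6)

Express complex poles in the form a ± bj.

Discriminant = 7² - 4×9×6 = 49 - 216 = -167 < 0, so the poles are a complex conjugate pair s = (-7 ± j√167)/(2×9). Real part = -7/(2×9) = -7/18 ≈ -0.3889; imaginary part = ±√167/(2×9) ≈ 0.7179. Poles: s = -0.3889 ± 0.7179j.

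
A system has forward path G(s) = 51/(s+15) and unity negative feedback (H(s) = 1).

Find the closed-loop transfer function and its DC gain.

T(s) = G/(1+GH) = [51/(s+15)] / [1 + 51/(s+15)] = 51/(s+15+51) = 51/(s+66). DC gain = 51/66 = 0.7727.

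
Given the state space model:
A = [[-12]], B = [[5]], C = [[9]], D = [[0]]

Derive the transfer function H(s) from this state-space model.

(sI - A)⁻¹ = 1/(s + 12). H(s) = 9 × 5/(s + 12) + 0 = 45/(s + 12).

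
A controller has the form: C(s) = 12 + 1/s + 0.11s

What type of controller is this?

This is a Proportional-Integral-Derivative (PID) controller.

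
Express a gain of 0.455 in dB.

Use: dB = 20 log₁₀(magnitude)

dB = 20 log₁₀(0.455) = -6.8 dB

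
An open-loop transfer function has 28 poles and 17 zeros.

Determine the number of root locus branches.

Root locus has n branches where n = number of poles = 28.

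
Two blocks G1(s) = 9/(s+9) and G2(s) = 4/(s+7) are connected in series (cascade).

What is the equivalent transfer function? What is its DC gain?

Series: multiply transfer functions. G_eq = 9/(s+9) × 4/(s+7) = 36/((s+9)(s+7)). DC gain = 36/(9×7) = 0.5714.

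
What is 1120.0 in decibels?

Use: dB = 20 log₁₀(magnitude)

dB = 20 log₁₀(1120.0) = 61.0 dB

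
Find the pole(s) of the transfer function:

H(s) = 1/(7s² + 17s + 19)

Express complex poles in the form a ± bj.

Discriminant = 17² - 4×7×19 = 289 - 532 = -243 < 0, so the poles are a complex conjugate pair s = (-17 ± j√243)/(2×7). Real part = -17/(2×7) = -17/14 ≈ -1.2143; imaginary part = ±√243/(2×7) ≈ 1.1135. Poles: s = -1.2143 ± 1.1135j.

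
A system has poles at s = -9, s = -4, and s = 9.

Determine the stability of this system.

Pole(s) at s = 9 are not in the left half-plane. System is unstable.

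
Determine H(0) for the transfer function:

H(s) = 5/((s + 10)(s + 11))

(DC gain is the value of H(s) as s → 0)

DC gain = H(0) = 5/(10 × 11) = 5/110 = 0.0455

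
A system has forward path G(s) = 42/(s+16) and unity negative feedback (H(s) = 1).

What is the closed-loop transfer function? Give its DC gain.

T(s) = G/(1+GH) = [42/(s+16)] / [1 + 42/(s+16)] = 42/(s+16+42) = 42/(s+58). DC gain = 42/58 = 0.7241.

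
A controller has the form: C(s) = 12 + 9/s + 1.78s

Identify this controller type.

This is a Proportional-Integral-Derivative (PID) controller.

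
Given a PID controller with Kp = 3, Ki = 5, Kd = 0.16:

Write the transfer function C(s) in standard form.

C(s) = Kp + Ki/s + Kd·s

Substituting values: C(s) = 3 + 5/s + 0.16s = (0.16s² + 3s + 5)/s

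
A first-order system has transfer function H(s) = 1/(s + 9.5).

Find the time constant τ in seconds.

For H(s) = 1/(s + 1/τ), the pole is at -1/τ = -9.5, so τ = 1/9.5 = 0.1053 s.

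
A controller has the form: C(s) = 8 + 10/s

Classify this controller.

This is a Proportional-Integral (PI) controller.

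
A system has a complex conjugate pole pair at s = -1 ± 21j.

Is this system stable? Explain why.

Real part of poles is -1 (< 0, left half-plane). Stable.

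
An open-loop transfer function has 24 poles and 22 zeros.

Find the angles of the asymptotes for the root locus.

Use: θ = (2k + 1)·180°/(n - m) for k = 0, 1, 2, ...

n - m = 24 - 22 = 2. Angles: θk = (2k + 1)·180°/2 = 90°, 270°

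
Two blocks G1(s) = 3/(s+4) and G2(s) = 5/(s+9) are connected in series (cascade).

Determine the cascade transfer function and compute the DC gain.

Series: multiply transfer functions. G_eq = 3/(s+4) × 5/(s+9) = 15/((s+4)(s+9)). DC gain = 15/(4×9) = 0.4167.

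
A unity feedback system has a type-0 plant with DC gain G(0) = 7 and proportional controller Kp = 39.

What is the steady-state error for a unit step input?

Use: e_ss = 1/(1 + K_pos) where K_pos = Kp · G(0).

K_pos = Kp · G(0) = 39 × 7 = 273. e_ss = 1/(1 + 273) = 0.0036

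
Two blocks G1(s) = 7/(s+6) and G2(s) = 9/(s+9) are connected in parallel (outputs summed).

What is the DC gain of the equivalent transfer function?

Parallel: G_eq = G1 + G2. DC gain = G1(0) + G2(0) = 7/6 + 9/9 = 1.1667 + 1 = 2.1667.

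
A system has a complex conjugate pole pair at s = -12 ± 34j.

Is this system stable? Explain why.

Real part of poles is -12 (< 0, left half-plane). Stable.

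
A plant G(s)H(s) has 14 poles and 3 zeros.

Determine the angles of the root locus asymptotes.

n - m = 14 - 3 = 11. Angles: θk = (2k + 1)·180°/11 = 16.36°, 49.09°, 81.82°, 114.55°, 147.27°, 180°, 212.73°, 245.45°, 278.18°, 310.91°, 343.64°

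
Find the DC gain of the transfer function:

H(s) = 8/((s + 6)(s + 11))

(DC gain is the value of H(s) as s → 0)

DC gain = H(0) = 8/(6 × 11) = 8/66 = 0.1212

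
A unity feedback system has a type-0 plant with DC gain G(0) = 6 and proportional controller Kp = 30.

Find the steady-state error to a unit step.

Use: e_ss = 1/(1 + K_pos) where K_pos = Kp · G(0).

K_pos = Kp · G(0) = 30 × 6 = 180. e_ss = 1/(1 + 180) = 0.0055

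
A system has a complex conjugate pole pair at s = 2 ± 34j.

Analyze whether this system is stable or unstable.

Real part of poles is 2 (> 0, right half-plane). Unstable.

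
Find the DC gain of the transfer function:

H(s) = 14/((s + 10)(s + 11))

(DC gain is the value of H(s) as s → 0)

DC gain = H(0) = 14/(10 × 11) = 14/110 = 0.1273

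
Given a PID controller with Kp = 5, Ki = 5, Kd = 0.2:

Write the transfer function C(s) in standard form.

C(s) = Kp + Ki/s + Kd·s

Substituting values: C(s) = 5 + 5/s + 0.2s = (0.2s² + 5s + 5)/s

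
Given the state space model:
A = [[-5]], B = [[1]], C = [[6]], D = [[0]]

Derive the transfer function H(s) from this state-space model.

(sI - A)⁻¹ = 1/(s + 5). H(s) = 6 × 1/(s + 5) + 0 = 6/(s + 5).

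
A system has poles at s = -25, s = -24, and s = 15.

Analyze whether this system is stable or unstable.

Pole(s) at s = 15 are not in the left half-plane. System is unstable.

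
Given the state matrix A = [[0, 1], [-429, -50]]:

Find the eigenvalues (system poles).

det(A - λI) = λ² - (-50)λ + 429 = (λ - (-39))(λ - (-11)). Eigenvalues: -39, -11.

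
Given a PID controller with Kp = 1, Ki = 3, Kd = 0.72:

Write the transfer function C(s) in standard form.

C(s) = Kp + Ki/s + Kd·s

Substituting values: C(s) = 1 + 3/s + 0.72s = (0.72s² + s + 3)/s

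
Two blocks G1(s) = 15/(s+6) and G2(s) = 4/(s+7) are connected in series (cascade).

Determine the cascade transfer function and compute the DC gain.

Series: multiply transfer functions. G_eq = 15/(s+6) × 4/(s+7) = 60/((s+6)(s+7)). DC gain = 60/(6×7) = 1.4286.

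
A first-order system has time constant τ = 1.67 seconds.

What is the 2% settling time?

For first-order system, 2% settling time ≈ 4τ = 4 × 1.67 = 6.68 s.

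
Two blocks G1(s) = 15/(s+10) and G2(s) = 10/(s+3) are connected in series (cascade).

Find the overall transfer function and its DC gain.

Series: multiply transfer functions. G_eq = 15/(s+10) × 10/(s+3) = 150/((s+10)(s+3)). DC gain = 150/(10×3) = 5.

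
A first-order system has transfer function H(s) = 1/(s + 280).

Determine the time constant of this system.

For H(s) = 1/(s + 1/τ), the pole is at -1/τ = -280, so τ = 1/280 = 0.0036 s.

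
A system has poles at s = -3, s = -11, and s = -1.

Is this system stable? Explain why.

All poles are in the left half-plane. System is stable.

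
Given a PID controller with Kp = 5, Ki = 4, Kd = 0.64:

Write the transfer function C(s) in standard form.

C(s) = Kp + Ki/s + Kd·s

Substituting values: C(s) = 5 + 4/s + 0.64s = (0.64s² + 5s + 4)/s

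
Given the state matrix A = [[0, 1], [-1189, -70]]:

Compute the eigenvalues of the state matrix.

det(A - λI) = λ² - (-70)λ + 1189 = (λ - (-29))(λ - (-41)). Eigenvalues: -29, -41.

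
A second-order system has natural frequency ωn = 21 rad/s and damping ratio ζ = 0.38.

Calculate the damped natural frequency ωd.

ωd = ωn√(1 - ζ²) = 21√(1 - 0.38²) = 19.42 rad/s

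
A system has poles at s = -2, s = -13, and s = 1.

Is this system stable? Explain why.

Pole(s) at s = 1 are not in the left half-plane. System is unstable.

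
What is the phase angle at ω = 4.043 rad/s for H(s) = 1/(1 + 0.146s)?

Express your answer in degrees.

Phase = -arctan(ωτ) = -arctan(4.043 × 0.146) = -30.6°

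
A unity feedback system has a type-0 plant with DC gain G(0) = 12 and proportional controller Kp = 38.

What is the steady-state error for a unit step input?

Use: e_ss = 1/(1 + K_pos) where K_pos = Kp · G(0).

K_pos = Kp · G(0) = 38 × 12 = 456. e_ss = 1/(1 + 456) = 0.0022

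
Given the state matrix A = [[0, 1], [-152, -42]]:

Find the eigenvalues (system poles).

det(A - λI) = λ² - (-42)λ + 152 = (λ - (-4))(λ - (-38)). Eigenvalues: -4, -38.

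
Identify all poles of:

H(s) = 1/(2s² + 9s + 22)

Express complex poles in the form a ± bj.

Discriminant = 9² - 4×2×22 = 81 - 176 = -95 < 0, so the poles are a complex conjugate pair s = (-9 ± j√95)/(2×2). Real part = -9/(2×2) = -9/4 = -2.25; imaginary part = ±√95/(2×2) ≈ 2.4367. Poles: s = -2.25 ± 2.4367j.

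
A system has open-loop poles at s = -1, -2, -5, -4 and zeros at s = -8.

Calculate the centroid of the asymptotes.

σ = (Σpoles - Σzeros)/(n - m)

σ = (Σpoles - Σzeros)/(n - m) = (-12 - (-8))/(4 - 1) = -4/3 = -1.33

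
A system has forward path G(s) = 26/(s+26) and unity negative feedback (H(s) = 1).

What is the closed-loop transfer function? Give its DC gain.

T(s) = G/(1+GH) = [26/(s+26)] / [1 + 26/(s+26)] = 26/(s+26+26) = 26/(s+52). DC gain = 26/52 = 0.5.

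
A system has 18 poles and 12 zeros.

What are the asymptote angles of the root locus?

n - m = 18 - 12 = 6. Angles: θk = (2k + 1)·180°/6 = 30°, 90°, 150°, 210°, 270°, 330°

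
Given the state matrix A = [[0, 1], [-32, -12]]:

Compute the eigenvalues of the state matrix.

det(A - λI) = λ² - (-12)λ + 32 = (λ - (-8))(λ - (-4)). Eigenvalues: -8, -4.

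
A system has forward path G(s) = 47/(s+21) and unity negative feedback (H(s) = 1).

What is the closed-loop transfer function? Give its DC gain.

T(s) = G/(1+GH) = [47/(s+21)] / [1 + 47/(s+21)] = 47/(s+21+47) = 47/(s+68). DC gain = 47/68 = 0.6912.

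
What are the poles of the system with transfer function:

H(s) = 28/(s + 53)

Pole is where denominator = 0: s + 53 = 0, so s = -53.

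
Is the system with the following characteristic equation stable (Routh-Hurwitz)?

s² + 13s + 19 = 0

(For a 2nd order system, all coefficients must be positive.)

Coefficients: 1, 13, 19. All positive, so system is stable.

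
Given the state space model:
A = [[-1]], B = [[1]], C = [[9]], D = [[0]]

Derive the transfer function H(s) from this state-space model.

(sI - A)⁻¹ = 1/(s + 1). H(s) = 9 × 1/(s + 1) + 0 = 9/(s + 1).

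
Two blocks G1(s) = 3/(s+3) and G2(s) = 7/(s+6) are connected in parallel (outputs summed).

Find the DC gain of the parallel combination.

Parallel: G_eq = G1 + G2. DC gain = G1(0) + G2(0) = 3/3 + 7/6 = 1 + 1.1667 = 2.1667.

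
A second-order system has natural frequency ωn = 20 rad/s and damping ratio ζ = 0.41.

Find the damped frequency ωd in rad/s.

ωd = ωn√(1 - ζ²) = 20√(1 - 0.41²) = 18.24 rad/s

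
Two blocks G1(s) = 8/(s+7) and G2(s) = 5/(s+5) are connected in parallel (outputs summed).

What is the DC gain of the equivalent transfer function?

Parallel: G_eq = G1 + G2. DC gain = G1(0) + G2(0) = 8/7 + 5/5 = 1.1429 + 1 = 2.1429.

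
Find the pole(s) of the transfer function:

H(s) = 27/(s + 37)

Pole is where denominator = 0: s + 37 = 0, so s = -37.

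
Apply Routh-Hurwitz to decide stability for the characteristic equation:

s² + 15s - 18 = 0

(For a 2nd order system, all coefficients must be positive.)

Coefficients: 1, 15, -18. c=-18 not positive, so system is unstable.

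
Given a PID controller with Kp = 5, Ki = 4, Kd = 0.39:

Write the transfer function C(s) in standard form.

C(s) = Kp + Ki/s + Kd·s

Substituting values: C(s) = 5 + 4/s + 0.39s = (0.39s² + 5s + 4)/s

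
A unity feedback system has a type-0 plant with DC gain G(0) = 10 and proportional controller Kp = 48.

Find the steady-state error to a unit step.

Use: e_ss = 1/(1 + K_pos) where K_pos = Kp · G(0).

K_pos = Kp · G(0) = 48 × 10 = 480. e_ss = 1/(1 + 480) = 0.0021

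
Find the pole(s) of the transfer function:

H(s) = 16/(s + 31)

Pole is where denominator = 0: s + 31 = 0, so s = -31.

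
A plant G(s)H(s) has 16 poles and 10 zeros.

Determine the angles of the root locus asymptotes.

n - m = 16 - 10 = 6. Angles: θk = (2k + 1)·180°/6 = 30°, 90°, 150°, 210°, 270°, 330°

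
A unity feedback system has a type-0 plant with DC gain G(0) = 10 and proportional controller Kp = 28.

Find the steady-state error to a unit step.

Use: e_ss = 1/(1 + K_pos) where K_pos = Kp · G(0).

K_pos = Kp · G(0) = 28 × 10 = 280. e_ss = 1/(1 + 280) = 0.0036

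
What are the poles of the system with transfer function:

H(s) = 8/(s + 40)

Pole is where denominator = 0: s + 40 = 0, so s = -40.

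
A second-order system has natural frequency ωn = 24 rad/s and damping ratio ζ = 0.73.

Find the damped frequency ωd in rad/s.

ωd = ωn√(1 - ζ²) = 24√(1 - 0.73²) = 16.4 rad/s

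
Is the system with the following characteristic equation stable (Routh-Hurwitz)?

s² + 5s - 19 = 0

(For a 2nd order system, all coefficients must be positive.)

Coefficients: 1, 5, -19. c=-19 not positive, so system is unstable.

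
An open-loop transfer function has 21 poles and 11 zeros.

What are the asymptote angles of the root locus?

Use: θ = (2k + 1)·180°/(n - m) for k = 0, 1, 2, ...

n - m = 21 - 11 = 10. Angles: θk = (2k + 1)·180°/10 = 18°, 54°, 90°, 126°, 162°, 198°, 234°, 270°, 306°, 342°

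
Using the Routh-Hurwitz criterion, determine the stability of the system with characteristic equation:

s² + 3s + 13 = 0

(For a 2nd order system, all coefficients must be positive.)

Coefficients: 1, 3, 13. All positive, so system is stable.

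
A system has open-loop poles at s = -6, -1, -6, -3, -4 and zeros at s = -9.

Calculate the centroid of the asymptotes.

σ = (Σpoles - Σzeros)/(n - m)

σ = (Σpoles - Σzeros)/(n - m) = (-20 - (-9))/(5 - 1) = -11/4 = -2.75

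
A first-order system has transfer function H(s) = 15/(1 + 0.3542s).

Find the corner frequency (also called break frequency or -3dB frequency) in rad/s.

Corner frequency = 1/τ = 1/0.3542 = 2.823 rad/s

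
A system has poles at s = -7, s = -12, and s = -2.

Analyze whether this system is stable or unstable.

All poles are in the left half-plane. System is stable.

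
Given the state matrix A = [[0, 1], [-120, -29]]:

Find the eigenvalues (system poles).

det(A - λI) = λ² - (-29)λ + 120 = (λ - (-5))(λ - (-24)). Eigenvalues: -5, -24.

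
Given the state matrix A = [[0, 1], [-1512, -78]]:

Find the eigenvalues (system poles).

det(A - λI) = λ² - (-78)λ + 1512 = (λ - (-36))(λ - (-42)). Eigenvalues: -36, -42.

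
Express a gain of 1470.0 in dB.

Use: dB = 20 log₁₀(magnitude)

dB = 20 log₁₀(1470.0) = 63.3 dB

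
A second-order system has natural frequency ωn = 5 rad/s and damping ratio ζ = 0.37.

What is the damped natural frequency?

ωd = ωn√(1 - ζ²) = 5√(1 - 0.37²) = 4.65 rad/s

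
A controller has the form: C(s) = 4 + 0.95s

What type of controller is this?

This is a Proportional-Derivative (PD) controller.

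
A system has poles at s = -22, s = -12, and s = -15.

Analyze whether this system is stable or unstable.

All poles are in the left half-plane. System is stable.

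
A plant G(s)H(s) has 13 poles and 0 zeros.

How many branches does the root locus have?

Root locus has n branches where n = number of poles = 13.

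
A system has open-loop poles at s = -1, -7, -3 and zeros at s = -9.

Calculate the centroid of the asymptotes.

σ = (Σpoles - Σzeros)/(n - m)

σ = (Σpoles - Σzeros)/(n - m) = (-11 - (-9))/(3 - 1) = -2/2 = -1.0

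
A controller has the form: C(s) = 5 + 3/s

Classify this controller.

This is a Proportional-Integral (PI) controller.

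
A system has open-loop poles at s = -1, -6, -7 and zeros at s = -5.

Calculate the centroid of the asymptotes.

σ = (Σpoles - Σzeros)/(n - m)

σ = (Σpoles - Σzeros)/(n - m) = (-14 - (-5))/(3 - 1) = -9/2 = -4.5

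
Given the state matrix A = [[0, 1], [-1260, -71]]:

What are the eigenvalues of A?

det(A - λI) = λ² - (-71)λ + 1260 = (λ - (-35))(λ - (-36)). Eigenvalues: -35, -36.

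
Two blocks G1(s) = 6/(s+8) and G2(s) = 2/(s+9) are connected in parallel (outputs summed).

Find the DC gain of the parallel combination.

Parallel: G_eq = G1 + G2. DC gain = G1(0) + G2(0) = 6/8 + 2/9 = 0.75 + 0.2222 = 0.9722.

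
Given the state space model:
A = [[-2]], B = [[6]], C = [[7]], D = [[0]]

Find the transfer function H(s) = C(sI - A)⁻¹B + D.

(sI - A)⁻¹ = 1/(s + 2). H(s) = 7 × 6/(s + 2) + 0 = 42/(s + 2).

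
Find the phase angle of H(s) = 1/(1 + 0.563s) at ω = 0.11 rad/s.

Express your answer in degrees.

Phase = -arctan(ωτ) = -arctan(0.11 × 0.563) = -3.5°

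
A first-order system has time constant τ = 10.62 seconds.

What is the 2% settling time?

For first-order system, 2% settling time ≈ 4τ = 4 × 10.62 = 42.48 s.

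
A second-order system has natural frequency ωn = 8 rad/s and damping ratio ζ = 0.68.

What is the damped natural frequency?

ωd = ωn√(1 - ζ²) = 8√(1 - 0.68²) = 5.87 rad/s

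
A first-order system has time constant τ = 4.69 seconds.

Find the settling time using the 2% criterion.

For first-order system, 2% settling time ≈ 4τ = 4 × 4.69 = 18.76 s.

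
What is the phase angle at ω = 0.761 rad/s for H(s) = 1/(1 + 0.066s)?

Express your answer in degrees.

Phase = -arctan(ωτ) = -arctan(0.761 × 0.066) = -2.9°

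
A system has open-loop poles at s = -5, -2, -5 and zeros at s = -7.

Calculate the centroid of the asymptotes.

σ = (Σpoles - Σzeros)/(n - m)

σ = (Σpoles - Σzeros)/(n - m) = (-12 - (-7))/(3 - 1) = -5/2 = -2.5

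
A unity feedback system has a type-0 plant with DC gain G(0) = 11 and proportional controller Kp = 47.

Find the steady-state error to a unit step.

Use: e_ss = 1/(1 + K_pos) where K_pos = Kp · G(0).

K_pos = Kp · G(0) = 47 × 11 = 517. e_ss = 1/(1 + 517) = 0.0019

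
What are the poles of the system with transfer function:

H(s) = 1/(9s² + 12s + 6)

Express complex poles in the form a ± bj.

Discriminant = 12² - 4×9×6 = 144 - 216 = -72 < 0, so the poles are a complex conjugate pair s = (-12 ± j√72)/(2×9). Real part = -12/(2×9) = -12/18 ≈ -0.6667; imaginary part = ±√72/(2×9) ≈ 0.4714. Poles: s = -0.6667 ± 0.4714j.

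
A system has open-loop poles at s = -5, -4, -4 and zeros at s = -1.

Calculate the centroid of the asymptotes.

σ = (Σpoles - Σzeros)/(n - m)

σ = (Σpoles - Σzeros)/(n - m) = (-13 - (-1))/(3 - 1) = -12/2 = -6.0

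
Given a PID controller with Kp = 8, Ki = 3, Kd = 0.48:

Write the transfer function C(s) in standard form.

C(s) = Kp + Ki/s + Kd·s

Substituting values: C(s) = 8 + 3/s + 0.48s = (0.48s² + 8s + 3)/s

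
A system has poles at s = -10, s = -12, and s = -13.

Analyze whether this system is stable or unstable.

All poles are in the left half-plane. System is stable.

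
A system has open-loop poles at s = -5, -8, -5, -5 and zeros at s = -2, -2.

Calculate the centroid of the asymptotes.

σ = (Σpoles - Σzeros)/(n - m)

σ = (Σpoles - Σzeros)/(n - m) = (-23 - (-4))/(4 - 2) = -19/2 = -9.5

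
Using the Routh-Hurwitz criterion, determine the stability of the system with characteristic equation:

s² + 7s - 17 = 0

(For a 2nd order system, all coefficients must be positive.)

Coefficients: 1, 7, -17. c=-17 not positive, so system is unstable.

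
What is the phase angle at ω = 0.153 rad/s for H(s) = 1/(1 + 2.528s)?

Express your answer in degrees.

Phase = -arctan(ωτ) = -arctan(0.153 × 2.528) = -21.1°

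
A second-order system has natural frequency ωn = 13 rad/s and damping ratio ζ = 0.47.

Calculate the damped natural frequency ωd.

ωd = ωn√(1 - ζ²) = 13√(1 - 0.47²) = 11.47 rad/s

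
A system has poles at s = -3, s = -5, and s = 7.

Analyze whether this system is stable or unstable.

Pole(s) at s = 7 are not in the left half-plane. System is unstable.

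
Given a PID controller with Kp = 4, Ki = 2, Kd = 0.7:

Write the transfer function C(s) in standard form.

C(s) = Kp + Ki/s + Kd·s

Substituting values: C(s) = 4 + 2/s + 0.7s = (0.7s² + 4s + 2)/s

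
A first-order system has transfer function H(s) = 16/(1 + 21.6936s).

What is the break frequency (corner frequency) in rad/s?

Corner frequency = 1/τ = 1/21.6936 = 0.046 rad/s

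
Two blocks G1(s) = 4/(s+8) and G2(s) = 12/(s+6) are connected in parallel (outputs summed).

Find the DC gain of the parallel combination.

Parallel: G_eq = G1 + G2. DC gain = G1(0) + G2(0) = 4/8 + 12/6 = 0.5 + 2 = 2.5.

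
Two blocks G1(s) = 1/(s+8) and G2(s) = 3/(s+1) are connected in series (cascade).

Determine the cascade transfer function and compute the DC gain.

Series: multiply transfer functions. G_eq = 1/(s+8) × 3/(s+1) = 3/((s+8)(s+1)). DC gain = 3/(8×1) = 0.375.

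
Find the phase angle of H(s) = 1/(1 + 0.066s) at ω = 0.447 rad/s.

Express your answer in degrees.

Phase = -arctan(ωτ) = -arctan(0.447 × 0.066) = -1.7°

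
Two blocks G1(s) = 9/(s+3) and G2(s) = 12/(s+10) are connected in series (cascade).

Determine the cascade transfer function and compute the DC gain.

Series: multiply transfer functions. G_eq = 9/(s+3) × 12/(s+10) = 108/((s+3)(s+10)). DC gain = 108/(3×10) = 3.6.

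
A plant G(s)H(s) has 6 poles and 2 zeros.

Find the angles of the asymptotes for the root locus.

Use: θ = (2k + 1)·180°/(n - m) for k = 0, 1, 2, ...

n - m = 6 - 2 = 4. Angles: θk = (2k + 1)·180°/4 = 45°, 135°, 225°, 315°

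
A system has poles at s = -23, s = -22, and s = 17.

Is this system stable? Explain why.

Pole(s) at s = 17 are not in the left half-plane. System is unstable.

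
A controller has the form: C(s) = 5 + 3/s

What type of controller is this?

This is a Proportional-Integral (PI) controller.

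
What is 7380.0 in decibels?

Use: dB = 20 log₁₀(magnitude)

dB = 20 log₁₀(7380.0) = 77.4 dB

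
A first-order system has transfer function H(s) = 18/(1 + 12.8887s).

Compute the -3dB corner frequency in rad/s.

Corner frequency = 1/τ = 1/12.8887 = 0.078 rad/s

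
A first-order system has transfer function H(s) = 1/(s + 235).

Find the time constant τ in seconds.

For H(s) = 1/(s + 1/τ), the pole is at -1/τ = -235, so τ = 1/235 = 0.0043 s.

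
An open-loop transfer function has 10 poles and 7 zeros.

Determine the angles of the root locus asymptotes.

n - m = 10 - 7 = 3. Angles: θk = (2k + 1)·180°/3 = 60°, 180°, 300°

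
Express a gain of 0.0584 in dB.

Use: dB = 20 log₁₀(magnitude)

dB = 20 log₁₀(0.0584) = -24.7 dB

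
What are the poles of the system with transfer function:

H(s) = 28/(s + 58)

Pole is where denominator = 0: s + 58 = 0, so s = -58.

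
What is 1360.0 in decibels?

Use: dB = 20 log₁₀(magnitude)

dB = 20 log₁₀(1360.0) = 62.7 dB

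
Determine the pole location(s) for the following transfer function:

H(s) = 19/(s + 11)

Pole is where denominator = 0: s + 11 = 0, so s = -11.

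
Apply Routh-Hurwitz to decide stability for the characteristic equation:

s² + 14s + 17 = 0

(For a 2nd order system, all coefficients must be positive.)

Coefficients: 1, 14, 17. All positive, so system is stable.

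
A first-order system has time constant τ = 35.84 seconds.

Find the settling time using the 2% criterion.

For first-order system, 2% settling time ≈ 4τ = 4 × 35.84 = 143.36 s.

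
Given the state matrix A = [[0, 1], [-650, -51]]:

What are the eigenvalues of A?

det(A - λI) = λ² - (-51)λ + 650 = (λ - (-26))(λ - (-25)). Eigenvalues: -26, -25.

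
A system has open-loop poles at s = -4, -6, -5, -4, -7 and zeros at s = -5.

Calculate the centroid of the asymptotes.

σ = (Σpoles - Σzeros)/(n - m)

σ = (Σpoles - Σzeros)/(n - m) = (-26 - (-5))/(5 - 1) = -21/4 = -5.25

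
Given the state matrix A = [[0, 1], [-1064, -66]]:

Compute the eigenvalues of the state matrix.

det(A - λI) = λ² - (-66)λ + 1064 = (λ - (-28))(λ - (-38)). Eigenvalues: -28, -38.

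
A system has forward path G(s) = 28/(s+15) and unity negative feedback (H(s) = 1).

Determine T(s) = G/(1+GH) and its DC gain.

T(s) = G/(1+GH) = [28/(s+15)] / [1 + 28/(s+15)] = 28/(s+15+28) = 28/(s+43). DC gain = 28/43 = 0.6512.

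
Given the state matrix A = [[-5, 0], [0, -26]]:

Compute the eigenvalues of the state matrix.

For diagonal matrix, eigenvalues are diagonal entries: λ₁ = -5, λ₂ = -26.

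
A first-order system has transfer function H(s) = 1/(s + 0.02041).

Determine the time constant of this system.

For H(s) = 1/(s + 1/τ), the pole is at -1/τ = -0.02041, so τ = 1/0.02041 = 49 s.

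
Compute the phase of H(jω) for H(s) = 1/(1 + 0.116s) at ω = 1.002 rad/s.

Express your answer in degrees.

Phase = -arctan(ωτ) = -arctan(1.002 × 0.116) = -6.6°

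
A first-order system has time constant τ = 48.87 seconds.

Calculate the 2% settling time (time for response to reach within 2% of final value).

For first-order system, 2% settling time ≈ 4τ = 4 × 48.87 = 195.48 s.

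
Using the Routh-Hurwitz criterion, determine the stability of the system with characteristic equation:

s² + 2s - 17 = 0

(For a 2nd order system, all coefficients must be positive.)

Coefficients: 1, 2, -17. c=-17 not positive, so system is unstable.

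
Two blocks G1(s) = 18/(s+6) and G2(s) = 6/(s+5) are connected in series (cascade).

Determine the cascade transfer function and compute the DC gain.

Series: multiply transfer functions. G_eq = 18/(s+6) × 6/(s+5) = 108/((s+6)(s+5)). DC gain = 108/(6×5) = 3.6.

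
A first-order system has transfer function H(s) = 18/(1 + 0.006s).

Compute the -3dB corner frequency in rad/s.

Corner frequency = 1/τ = 1/0.006 = 166.667 rad/s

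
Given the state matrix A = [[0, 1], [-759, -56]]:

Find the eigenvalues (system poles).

det(A - λI) = λ² - (-56)λ + 759 = (λ - (-23))(λ - (-33)). Eigenvalues: -23, -33.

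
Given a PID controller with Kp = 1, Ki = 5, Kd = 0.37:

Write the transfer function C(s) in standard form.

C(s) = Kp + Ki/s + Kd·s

Substituting values: C(s) = 1 + 5/s + 0.37s = (0.37s² + s + 5)/s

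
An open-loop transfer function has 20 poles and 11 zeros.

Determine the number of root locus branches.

Root locus has n branches where n = number of poles = 20.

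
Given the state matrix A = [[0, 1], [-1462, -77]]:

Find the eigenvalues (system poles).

det(A - λI) = λ² - (-77)λ + 1462 = (λ - (-43))(λ - (-34)). Eigenvalues: -43, -34.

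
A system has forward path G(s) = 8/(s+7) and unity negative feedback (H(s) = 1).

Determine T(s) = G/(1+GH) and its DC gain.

T(s) = G/(1+GH) = [8/(s+7)] / [1 + 8/(s+7)] = 8/(s+7+8) = 8/(s+15). DC gain = 8/15 = 0.5333.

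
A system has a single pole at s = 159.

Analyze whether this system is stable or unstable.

Pole at s = 159 is in the right half-plane. Unstable.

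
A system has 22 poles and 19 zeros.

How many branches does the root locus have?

Root locus has n branches where n = number of poles = 22.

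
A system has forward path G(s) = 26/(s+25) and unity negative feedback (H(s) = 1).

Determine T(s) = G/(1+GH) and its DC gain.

T(s) = G/(1+GH) = [26/(s+25)] / [1 + 26/(s+25)] = 26/(s+25+26) = 26/(s+51). DC gain = 26/51 = 0.5098.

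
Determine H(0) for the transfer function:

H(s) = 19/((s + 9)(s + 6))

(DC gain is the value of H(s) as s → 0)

DC gain = H(0) = 19/(9 × 6) = 19/54 = 0.3519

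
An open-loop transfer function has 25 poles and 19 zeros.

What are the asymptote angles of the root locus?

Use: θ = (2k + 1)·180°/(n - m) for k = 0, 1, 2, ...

n - m = 25 - 19 = 6. Angles: θk = (2k + 1)·180°/6 = 30°, 90°, 150°, 210°, 270°, 330°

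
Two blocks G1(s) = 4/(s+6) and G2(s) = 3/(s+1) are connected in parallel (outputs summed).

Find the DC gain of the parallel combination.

Parallel: G_eq = G1 + G2. DC gain = G1(0) + G2(0) = 4/6 + 3/1 = 0.6667 + 3 = 3.6667.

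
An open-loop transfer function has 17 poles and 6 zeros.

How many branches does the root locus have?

Root locus has n branches where n = number of poles = 17.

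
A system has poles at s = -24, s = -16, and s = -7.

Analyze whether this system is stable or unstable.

All poles are in the left half-plane. System is stable.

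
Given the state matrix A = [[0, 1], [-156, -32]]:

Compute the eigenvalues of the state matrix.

det(A - λI) = λ² - (-32)λ + 156 = (λ - (-26))(λ - (-6)). Eigenvalues: -26, -6.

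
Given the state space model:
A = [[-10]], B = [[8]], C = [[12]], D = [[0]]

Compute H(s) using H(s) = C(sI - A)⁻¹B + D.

(sI - A)⁻¹ = 1/(s + 10). H(s) = 12 × 8/(s + 10) + 0 = 96/(s + 10).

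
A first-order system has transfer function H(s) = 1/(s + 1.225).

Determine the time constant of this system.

For H(s) = 1/(s + 1/τ), the pole is at -1/τ = -1.225, so τ = 1/1.225 = 0.8163 s.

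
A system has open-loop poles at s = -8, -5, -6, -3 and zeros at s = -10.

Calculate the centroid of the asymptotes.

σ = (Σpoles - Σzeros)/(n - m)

σ = (Σpoles - Σzeros)/(n - m) = (-22 - (-10))/(4 - 1) = -12/3 = -4.0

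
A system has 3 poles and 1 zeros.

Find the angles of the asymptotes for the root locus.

n - m = 3 - 1 = 2. Angles: θk = (2k + 1)·180°/2 = 90°, 270°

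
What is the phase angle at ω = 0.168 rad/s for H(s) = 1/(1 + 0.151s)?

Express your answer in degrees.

Phase = -arctan(ωτ) = -arctan(0.168 × 0.151) = -1.5°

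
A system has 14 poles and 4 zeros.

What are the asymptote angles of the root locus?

n - m = 14 - 4 = 10. Angles: θk = (2k + 1)·180°/10 = 18°, 54°, 90°, 126°, 162°, 198°, 234°, 270°, 306°, 342°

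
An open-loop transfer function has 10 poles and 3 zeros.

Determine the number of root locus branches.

Root locus has n branches where n = number of poles = 10.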